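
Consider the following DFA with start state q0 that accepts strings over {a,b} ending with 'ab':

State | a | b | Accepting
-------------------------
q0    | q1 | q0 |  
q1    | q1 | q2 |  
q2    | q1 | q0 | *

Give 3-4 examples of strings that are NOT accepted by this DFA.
Any strings that end in a non-accepting state work; for example:
ε: q0; q0 is not accepting → rejected
"baa": q0 → q0 → q1 → q1; q1 is not accepting → rejected
"bbb": q0 → q0 → q0 → q0; q0 is not accepting → rejected
"aaba": q0 → q1 → q1 → q2 → q1; q1 is not accepting → rejected

Final answer: ε, "baa", "bbb", "aaba"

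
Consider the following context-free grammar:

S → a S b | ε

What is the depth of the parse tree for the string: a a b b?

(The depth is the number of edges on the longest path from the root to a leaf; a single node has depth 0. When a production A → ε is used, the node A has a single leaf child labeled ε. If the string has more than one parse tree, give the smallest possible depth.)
The only parse tree applies S → a S b 2 times (once per matching a…b pair) and then S → ε.
The S nodes sit at depths 0, 1, …, 2; the innermost S (depth 2) has the single child ε at depth 3.
The terminal leaves a, b are at depths 1..2, so the longest root-to-leaf path is S → S → … → S → ε with 3 edges.
Depth = 3.

Final answer: 3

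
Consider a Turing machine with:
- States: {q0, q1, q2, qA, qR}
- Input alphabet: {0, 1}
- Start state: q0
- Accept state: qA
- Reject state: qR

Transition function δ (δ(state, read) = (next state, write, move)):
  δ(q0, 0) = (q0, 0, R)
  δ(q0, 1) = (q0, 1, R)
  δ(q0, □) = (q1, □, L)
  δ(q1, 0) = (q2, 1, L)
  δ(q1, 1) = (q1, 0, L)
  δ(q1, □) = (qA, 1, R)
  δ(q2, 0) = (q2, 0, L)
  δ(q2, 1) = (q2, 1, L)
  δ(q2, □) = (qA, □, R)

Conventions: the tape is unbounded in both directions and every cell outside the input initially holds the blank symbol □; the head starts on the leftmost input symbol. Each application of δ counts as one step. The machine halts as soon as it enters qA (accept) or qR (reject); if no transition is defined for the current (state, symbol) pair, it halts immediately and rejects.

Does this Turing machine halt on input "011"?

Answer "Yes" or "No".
Step 0: [q0]011 (head at position 0)
Step 1: δ(q0, 0) = (q0, 0, R)  ⊢  0[q0]11 (head at position 1)
Step 2: δ(q0, 1) = (q0, 1, R)  ⊢  01[q0]1 (head at position 2)
Step 3: δ(q0, 1) = (q0, 1, R)  ⊢  011[q0]□ (head at position 3)
Step 4: δ(q0, □) = (q1, □, L)  ⊢  01[q1]1□ (head at position 2)
Step 5: δ(q1, 1) = (q1, 0, L)  ⊢  0[q1]10□ (head at position 1)
Step 6: δ(q1, 1) = (q1, 0, L)  ⊢  [q1]000□ (head at position 0)
Step 7: δ(q1, 0) = (q2, 1, L)  ⊢  [q2]□100□ (head at position -1)
Step 8: δ(q2, □) = (qA, □, R)  ⊢  □[qA]100□ (head at position 0)
The machine is in qA, so it halts and accepts.
It halts after 8 steps.

Final answer: Yes - halts after 8 steps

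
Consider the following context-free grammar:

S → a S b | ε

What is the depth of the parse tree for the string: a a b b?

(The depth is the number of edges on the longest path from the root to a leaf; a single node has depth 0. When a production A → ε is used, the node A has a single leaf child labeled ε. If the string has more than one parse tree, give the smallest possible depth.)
The only parse tree applies S → a S b 2 times (once per matching a…b pair) and then S → ε.
The S nodes sit at depths 0, 1, …, 2; the innermost S (depth 2) has the single child ε at depth 3.
The terminal leaves a, b are at depths 1..2, so the longest root-to-leaf path is S → S → … → S → ε with 3 edges.
Depth = 3.

Final answer: 3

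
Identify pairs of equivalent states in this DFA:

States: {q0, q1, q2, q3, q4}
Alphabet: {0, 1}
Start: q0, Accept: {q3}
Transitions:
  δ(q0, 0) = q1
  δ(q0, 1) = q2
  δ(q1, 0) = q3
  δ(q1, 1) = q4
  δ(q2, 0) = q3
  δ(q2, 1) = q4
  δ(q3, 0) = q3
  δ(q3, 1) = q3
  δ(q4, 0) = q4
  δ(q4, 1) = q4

Using the table-filling algorithm:
Round 0 – mark pairs where exactly one state is accepting: (q0,q3), (q1,q3), (q2,q3), (q3,q4)
Round 1 – newly marked: (q0,q1) [on 0: q1 vs q3, already marked]; (q0,q2) [on 0: q1 vs q3, already marked]; (q1,q4) [on 0: q3 vs q4, already marked]; (q2,q4) [on 0: q3 vs q4, already marked]
Round 2 – newly marked: (q0,q4) [on 0: q1 vs q4, already marked]
No further pairs can be marked.
(q1, q2) unmarked: δ(q1,0)=q3, δ(q2,0)=q3; δ(q1,1)=q4, δ(q2,1)=q4 → equivalent
Equivalent pairs: (q1, q2)

Final answer: Equivalent pairs: (q1, q2)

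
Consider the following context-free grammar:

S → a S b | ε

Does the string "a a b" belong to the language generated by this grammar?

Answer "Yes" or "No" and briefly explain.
Every derivation applies S → a S b some number n of times and then S → ε, producing a^n b^n with equally many a's and b's. The string a a b has two a's but only one b, so it cannot be derived.

Final answer: No - no valid derivation exists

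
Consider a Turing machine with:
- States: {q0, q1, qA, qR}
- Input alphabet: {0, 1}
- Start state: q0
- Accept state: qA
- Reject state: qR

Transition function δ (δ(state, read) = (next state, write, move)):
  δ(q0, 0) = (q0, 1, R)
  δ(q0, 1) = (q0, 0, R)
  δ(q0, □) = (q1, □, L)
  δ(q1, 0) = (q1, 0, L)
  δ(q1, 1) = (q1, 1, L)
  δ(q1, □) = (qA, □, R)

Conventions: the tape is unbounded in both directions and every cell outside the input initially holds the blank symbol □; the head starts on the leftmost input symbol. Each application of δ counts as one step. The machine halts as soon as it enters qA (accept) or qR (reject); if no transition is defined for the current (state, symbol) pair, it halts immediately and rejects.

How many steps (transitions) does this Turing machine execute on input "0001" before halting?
Step 0: [q0]0001 (head at position 0)
Step 1: δ(q0, 0) = (q0, 1, R)  ⊢  1[q0]001 (head at position 1)
Step 2: δ(q0, 0) = (q0, 1, R)  ⊢  11[q0]01 (head at position 2)
Step 3: δ(q0, 0) = (q0, 1, R)  ⊢  111[q0]1 (head at position 3)
Step 4: δ(q0, 1) = (q0, 0, R)  ⊢  1110[q0]□ (head at position 4)
Step 5: δ(q0, □) = (q1, □, L)  ⊢  111[q1]0□ (head at position 3)
Step 6: δ(q1, 0) = (q1, 0, L)  ⊢  11[q1]10□ (head at position 2)
Step 7: δ(q1, 1) = (q1, 1, L)  ⊢  1[q1]110□ (head at position 1)
Step 8: δ(q1, 1) = (q1, 1, L)  ⊢  [q1]1110□ (head at position 0)
Step 9: δ(q1, 1) = (q1, 1, L)  ⊢  [q1]□1110□ (head at position -1)
Step 10: δ(q1, □) = (qA, □, R)  ⊢  □[qA]1110□ (head at position 0)
The machine is in qA, so it halts and accepts.
Number of transitions executed: 10.

Final answer: 10 steps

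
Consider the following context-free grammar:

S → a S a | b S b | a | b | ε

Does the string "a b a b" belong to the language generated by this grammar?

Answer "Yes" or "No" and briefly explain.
Every production places the same symbol at both ends (or yields a single symbol / ε), so every derived string is a palindrome. a b a b reversed is b a b a ≠ a b a b, so it is not a palindrome and cannot be derived (already the first step fails: the string starts with a but ends with b, so neither S → a S a nor S → b S b fits).

Final answer: No - no valid derivation exists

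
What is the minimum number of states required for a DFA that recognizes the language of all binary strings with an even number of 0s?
Language: binary strings with an even number of 0s
Lower bound (Myhill–Nerode): the prefixes ε, 0 are pairwise distinguishable:
  ε vs 0: suffix ε distinguishes them (ε has zero 0s (accepted), 0 has one 0 (rejected))
So any DFA needs at least 2 states.
Upper bound: a DFA with 2 states exists (one state per class above).
Minimum states: 2

Final answer: 2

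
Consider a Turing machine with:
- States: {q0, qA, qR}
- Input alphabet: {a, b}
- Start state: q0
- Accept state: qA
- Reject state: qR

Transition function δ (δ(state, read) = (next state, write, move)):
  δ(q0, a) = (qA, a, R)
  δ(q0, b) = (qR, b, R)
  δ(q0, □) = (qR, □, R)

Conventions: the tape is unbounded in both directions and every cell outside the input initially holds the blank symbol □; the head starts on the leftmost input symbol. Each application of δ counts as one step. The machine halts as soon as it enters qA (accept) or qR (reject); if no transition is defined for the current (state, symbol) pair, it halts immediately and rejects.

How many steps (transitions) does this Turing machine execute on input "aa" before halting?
Step 0: [q0]aa (head at position 0)
Step 1: δ(q0, a) = (qA, a, R)  ⊢  a[qA]a (head at position 1)
The machine is in qA, so it halts and accepts.
Number of transitions executed: 1.

Final answer: 1 steps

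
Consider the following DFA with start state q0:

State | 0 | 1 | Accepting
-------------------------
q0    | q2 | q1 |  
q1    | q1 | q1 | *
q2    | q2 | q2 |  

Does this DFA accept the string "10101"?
Start in q0.
Read '1': q0 → q1
Read '0': q1 → q1
Read '1': q1 → q1
Read '0': q1 → q1
Read '1': q1 → q1
Final state q1 is accepting, so the string is accepted.

Final answer: Yes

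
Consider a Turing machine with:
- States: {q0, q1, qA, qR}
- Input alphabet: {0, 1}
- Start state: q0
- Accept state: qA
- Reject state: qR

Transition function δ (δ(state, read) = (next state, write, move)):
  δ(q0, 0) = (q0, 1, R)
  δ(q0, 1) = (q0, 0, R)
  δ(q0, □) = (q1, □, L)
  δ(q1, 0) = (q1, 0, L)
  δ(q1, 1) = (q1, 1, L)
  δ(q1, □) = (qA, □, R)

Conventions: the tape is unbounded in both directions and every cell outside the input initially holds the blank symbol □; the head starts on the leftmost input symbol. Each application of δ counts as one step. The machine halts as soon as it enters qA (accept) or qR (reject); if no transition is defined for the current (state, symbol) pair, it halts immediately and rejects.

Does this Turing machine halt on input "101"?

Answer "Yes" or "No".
Step 0: [q0]101 (head at position 0)
Step 1: δ(q0, 1) = (q0, 0, R)  ⊢  0[q0]01 (head at position 1)
Step 2: δ(q0, 0) = (q0, 1, R)  ⊢  01[q0]1 (head at position 2)
Step 3: δ(q0, 1) = (q0, 0, R)  ⊢  010[q0]□ (head at position 3)
Step 4: δ(q0, □) = (q1, □, L)  ⊢  01[q1]0□ (head at position 2)
Step 5: δ(q1, 0) = (q1, 0, L)  ⊢  0[q1]10□ (head at position 1)
Step 6: δ(q1, 1) = (q1, 1, L)  ⊢  [q1]010□ (head at position 0)
Step 7: δ(q1, 0) = (q1, 0, L)  ⊢  [q1]□010□ (head at position -1)
Step 8: δ(q1, □) = (qA, □, R)  ⊢  □[qA]010□ (head at position 0)
The machine is in qA, so it halts and accepts.
It halts after 8 steps.

Final answer: Yes - halts after 8 steps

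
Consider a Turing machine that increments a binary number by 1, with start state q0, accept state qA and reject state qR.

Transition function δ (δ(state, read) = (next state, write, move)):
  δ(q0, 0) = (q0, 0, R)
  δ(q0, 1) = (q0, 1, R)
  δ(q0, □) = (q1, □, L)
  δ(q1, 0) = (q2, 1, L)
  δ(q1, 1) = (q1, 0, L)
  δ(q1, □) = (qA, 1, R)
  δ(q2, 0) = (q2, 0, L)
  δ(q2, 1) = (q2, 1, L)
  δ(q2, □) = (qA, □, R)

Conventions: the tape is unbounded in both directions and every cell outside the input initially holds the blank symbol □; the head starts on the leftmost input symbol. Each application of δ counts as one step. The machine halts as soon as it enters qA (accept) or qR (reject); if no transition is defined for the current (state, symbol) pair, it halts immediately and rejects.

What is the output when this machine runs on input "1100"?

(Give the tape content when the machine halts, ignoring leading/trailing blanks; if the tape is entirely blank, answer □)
Step 0: [q0]1100 (head at position 0)
Step 1: δ(q0, 1) = (q0, 1, R)  ⊢  1[q0]100 (head at position 1)
Step 2: δ(q0, 1) = (q0, 1, R)  ⊢  11[q0]00 (head at position 2)
Step 3: δ(q0, 0) = (q0, 0, R)  ⊢  110[q0]0 (head at position 3)
Step 4: δ(q0, 0) = (q0, 0, R)  ⊢  1100[q0]□ (head at position 4)
Step 5: δ(q0, □) = (q1, □, L)  ⊢  110[q1]0□ (head at position 3)
Step 6: δ(q1, 0) = (q2, 1, L)  ⊢  11[q2]01□ (head at position 2)
Step 7: δ(q2, 0) = (q2, 0, L)  ⊢  1[q2]101□ (head at position 1)
Step 8: δ(q2, 1) = (q2, 1, L)  ⊢  [q2]1101□ (head at position 0)
Step 9: δ(q2, 1) = (q2, 1, L)  ⊢  [q2]□1101□ (head at position -1)
Step 10: δ(q2, □) = (qA, □, R)  ⊢  □[qA]1101□ (head at position 0)
The machine is in qA, so it halts and accepts.
Tape content when halted (ignoring surrounding blanks): 1101

Final answer: Output: 1101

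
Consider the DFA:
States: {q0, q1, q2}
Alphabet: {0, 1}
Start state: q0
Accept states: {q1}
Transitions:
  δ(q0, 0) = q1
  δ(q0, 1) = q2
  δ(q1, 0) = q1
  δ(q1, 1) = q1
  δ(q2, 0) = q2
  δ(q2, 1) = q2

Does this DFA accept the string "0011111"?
Processing string "0011111":
  q0 --0--> q1
  q1 --0--> q1
  q1 --1--> q1
  q1 --1--> q1
  q1 --1--> q1
  q1 --1--> q1
  q1 --1--> q1
Final state: q1
Accept states: {q1}
q1 is an accept state, so the string is accepted.

Final answer: Yes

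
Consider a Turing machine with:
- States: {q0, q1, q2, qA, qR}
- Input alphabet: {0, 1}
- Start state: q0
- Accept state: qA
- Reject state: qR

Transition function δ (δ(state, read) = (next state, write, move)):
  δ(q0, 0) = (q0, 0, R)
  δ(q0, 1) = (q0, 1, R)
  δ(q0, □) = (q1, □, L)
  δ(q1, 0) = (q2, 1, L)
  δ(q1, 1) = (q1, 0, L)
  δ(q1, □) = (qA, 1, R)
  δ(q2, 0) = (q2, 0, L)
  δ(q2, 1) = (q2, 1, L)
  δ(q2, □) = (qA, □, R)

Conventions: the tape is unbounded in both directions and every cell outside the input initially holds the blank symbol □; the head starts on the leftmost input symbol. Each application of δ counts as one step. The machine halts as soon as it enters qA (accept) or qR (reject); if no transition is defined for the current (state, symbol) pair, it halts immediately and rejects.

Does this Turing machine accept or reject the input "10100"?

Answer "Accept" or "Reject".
Step 0: [q0]10100 (head at position 0)
Step 1: δ(q0, 1) = (q0, 1, R)  ⊢  1[q0]0100 (head at position 1)
Step 2: δ(q0, 0) = (q0, 0, R)  ⊢  10[q0]100 (head at position 2)
Step 3: δ(q0, 1) = (q0, 1, R)  ⊢  101[q0]00 (head at position 3)
Step 4: δ(q0, 0) = (q0, 0, R)  ⊢  1010[q0]0 (head at position 4)
Step 5: δ(q0, 0) = (q0, 0, R)  ⊢  10100[q0]□ (head at position 5)
Step 6: δ(q0, □) = (q1, □, L)  ⊢  1010[q1]0□ (head at position 4)
Step 7: δ(q1, 0) = (q2, 1, L)  ⊢  101[q2]01□ (head at position 3)
Step 8: δ(q2, 0) = (q2, 0, L)  ⊢  10[q2]101□ (head at position 2)
Step 9: δ(q2, 1) = (q2, 1, L)  ⊢  1[q2]0101□ (head at position 1)
Step 10: δ(q2, 0) = (q2, 0, L)  ⊢  [q2]10101□ (head at position 0)
Step 11: δ(q2, 1) = (q2, 1, L)  ⊢  [q2]□10101□ (head at position -1)
Step 12: δ(q2, □) = (qA, □, R)  ⊢  □[qA]10101□ (head at position 0)
The machine is in qA, so it halts and accepts.

Final answer: Accept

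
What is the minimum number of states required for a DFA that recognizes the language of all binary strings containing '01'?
Language: binary strings containing '01'
Lower bound (Myhill–Nerode): the prefixes ε, 0, 01 are pairwise distinguishable:
  ε vs 01: suffix ε distinguishes them (ε is rejected, 01 is accepted)
  0 vs 01: suffix ε distinguishes them (0 is rejected, 01 is accepted)
  ε vs 0: suffix 1 distinguishes them (ε·1 = 1 is rejected, 0·1 = 01 is accepted)
So any DFA needs at least 3 states.
Upper bound: a DFA with 3 states exists (one state per class above: 'no progress', 'last symbol 0', and 'seen 01' (accepting sink)).
Minimum states: 3

Final answer: 3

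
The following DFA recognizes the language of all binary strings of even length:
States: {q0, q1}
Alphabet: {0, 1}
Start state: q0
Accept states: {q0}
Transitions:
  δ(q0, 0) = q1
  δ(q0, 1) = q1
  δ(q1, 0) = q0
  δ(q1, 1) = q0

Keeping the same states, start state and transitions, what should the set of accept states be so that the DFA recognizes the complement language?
The DFA is complete (every state has a transition on every symbol), so the complement
is recognized by the same DFA with accepting and non-accepting states swapped.
Original accept states: {q0}
Complement accept states = All states - Original accept states
= {q0, q1} - {q0}
= {q1}
Complement language: strings of ODD length

Final answer: {q1}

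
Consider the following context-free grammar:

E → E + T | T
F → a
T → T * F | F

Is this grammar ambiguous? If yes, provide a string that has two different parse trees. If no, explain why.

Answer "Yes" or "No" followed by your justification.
This is the standard stratified expression grammar: '+' is introduced only by the left-recursive rule E → E + T and '*' only by the left-recursive rule T → T * F, with F → a. For any string, the last '+' must be the one produced at the root E (everything after it is a T containing no '+'), and likewise within each T the last '*' is produced at its root. This fixes the parse tree uniquely (left-associative, '*' binding tighter than '+'), so every string has exactly one parse tree.

Final answer: No - the grammar is unambiguous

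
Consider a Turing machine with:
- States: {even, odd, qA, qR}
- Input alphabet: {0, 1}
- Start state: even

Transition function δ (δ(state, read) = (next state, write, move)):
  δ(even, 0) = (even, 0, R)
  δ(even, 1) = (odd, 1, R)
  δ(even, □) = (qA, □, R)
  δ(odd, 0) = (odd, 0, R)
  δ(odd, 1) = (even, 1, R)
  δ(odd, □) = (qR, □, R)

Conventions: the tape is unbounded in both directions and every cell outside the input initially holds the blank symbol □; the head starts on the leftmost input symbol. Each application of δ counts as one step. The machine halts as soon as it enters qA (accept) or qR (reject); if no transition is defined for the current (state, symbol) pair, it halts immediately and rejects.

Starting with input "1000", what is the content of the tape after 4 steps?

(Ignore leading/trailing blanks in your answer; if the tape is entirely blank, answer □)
Step 0: [even]1000 (head at position 0)
Step 1: δ(even, 1) = (odd, 1, R)  ⊢  1[odd]000 (head at position 1)
Step 2: δ(odd, 0) = (odd, 0, R)  ⊢  10[odd]00 (head at position 2)
Step 3: δ(odd, 0) = (odd, 0, R)  ⊢  100[odd]0 (head at position 3)
Step 4: δ(odd, 0) = (odd, 0, R)  ⊢  1000[odd]□ (head at position 4)
Tape after 4 steps (ignoring surrounding blanks): 1000

Final answer: Tape: 1000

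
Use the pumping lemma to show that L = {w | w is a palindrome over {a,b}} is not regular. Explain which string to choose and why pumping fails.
Language: L = {w | w is a palindrome over {a,b}} (strings that read the same forwards and backwards)
Step 1: Assume for contradiction that L is regular, with pumping length p.
Step 2: Choose s = a^p b a^p. Then s ∈ L (it reads the same forwards and backwards) and |s| ≥ p.
Step 3: Consider any decomposition s = xyz with |xy| ≤ p and |y| > 0. Since |xy| ≤ p and the first p symbols of s are all a's, y = a^k for some k with 1 ≤ k ≤ p.
Step 4: Pumping up (i = 2): xy²z = a^(p+k) b a^p. Its reverse is a^p b a^(p+k) ≠ a^(p+k) b a^p (the single b is no longer in the middle), so xy²z is not a palindrome and xy²z ∉ L.
This contradicts the pumping lemma, so L is not regular.

Final answer: Choose s = a^p b a^p. Since |xy| ≤ p, y = a^k with k ≥ 1. Then xy²z = a^(p+k) b a^p is not a palindrome, so ∉ L.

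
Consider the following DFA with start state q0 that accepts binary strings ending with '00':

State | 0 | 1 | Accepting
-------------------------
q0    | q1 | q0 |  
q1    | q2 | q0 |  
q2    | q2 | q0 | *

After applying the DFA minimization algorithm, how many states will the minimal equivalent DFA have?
All 3 states are reachable from q0, so none can be removed as unreachable.
Table-filling: first mark every (accepting, non-accepting) pair as distinguishable (accepting: {q2}; non-accepting: {q0, q1}).
Round 1: (q0, q1) on '0' go to q1 and q2, already distinguishable → mark.
Every pair of states is distinguishable, so the DFA is already minimal.
Equivalence classes: {q0}, {q1}, {q2} → 3 states.

Final answer: 3 states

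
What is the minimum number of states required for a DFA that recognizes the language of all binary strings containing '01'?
Language: binary strings containing '01'
Lower bound (Myhill–Nerode): the prefixes ε, 0, 01 are pairwise distinguishable:
  ε vs 01: suffix ε distinguishes them (ε is rejected, 01 is accepted)
  0 vs 01: suffix ε distinguishes them (0 is rejected, 01 is accepted)
  ε vs 0: suffix 1 distinguishes them (ε·1 = 1 is rejected, 0·1 = 01 is accepted)
So any DFA needs at least 3 states.
Upper bound: a DFA with 3 states exists (one state per class above: 'no progress', 'last symbol 0', and 'seen 01' (accepting sink)).
Minimum states: 3

Final answer: 3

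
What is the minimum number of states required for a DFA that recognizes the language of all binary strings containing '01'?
Language: binary strings containing '01'
Lower bound (Myhill–Nerode): the prefixes ε, 0, 01 are pairwise distinguishable:
  ε vs 01: suffix ε distinguishes them (ε is rejected, 01 is accepted)
  0 vs 01: suffix ε distinguishes them (0 is rejected, 01 is accepted)
  ε vs 0: suffix 1 distinguishes them (ε·1 = 1 is rejected, 0·1 = 01 is accepted)
So any DFA needs at least 3 states.
Upper bound: a DFA with 3 states exists (one state per class above: 'no progress', 'last symbol 0', and 'seen 01' (accepting sink)).
Minimum states: 3

Final answer: 3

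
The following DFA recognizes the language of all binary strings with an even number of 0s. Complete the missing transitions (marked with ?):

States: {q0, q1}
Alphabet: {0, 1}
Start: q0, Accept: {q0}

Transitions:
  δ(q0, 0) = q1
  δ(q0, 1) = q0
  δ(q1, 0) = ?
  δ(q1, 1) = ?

What each state remembers (consistent with the given transitions and accept states):
  q0: an even number of 0s has been read so far
  q1: an odd number of 0s has been read so far
Filling in the missing entries:
  δ(q1, 0): in q1 (an odd number of 0s has been read so far), after reading 0 we have: an even number of 0s has been read so far → q0
  δ(q1, 1): in q1 (an odd number of 0s has been read so far), after reading 1 we have: an odd number of 0s has been read so far → q1

Final answer: δ(q1, 0) = q0; δ(q1, 1) = q1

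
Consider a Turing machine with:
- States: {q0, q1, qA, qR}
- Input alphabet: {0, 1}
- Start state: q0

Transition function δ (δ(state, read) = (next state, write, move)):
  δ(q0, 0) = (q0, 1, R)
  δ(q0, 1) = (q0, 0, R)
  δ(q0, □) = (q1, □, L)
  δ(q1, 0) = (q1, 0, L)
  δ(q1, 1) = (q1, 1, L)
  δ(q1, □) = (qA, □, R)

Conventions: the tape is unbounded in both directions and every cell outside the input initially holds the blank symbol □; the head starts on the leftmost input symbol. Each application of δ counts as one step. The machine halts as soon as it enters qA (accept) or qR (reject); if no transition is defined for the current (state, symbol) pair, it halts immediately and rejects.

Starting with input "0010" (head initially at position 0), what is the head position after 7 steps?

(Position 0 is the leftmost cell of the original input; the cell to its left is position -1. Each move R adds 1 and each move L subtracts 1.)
Step 0: [q0]0010 (head at position 0)
Step 1: δ(q0, 0) = (q0, 1, R)  ⊢  1[q0]010 (head at position 1)
Step 2: δ(q0, 0) = (q0, 1, R)  ⊢  11[q0]10 (head at position 2)
Step 3: δ(q0, 1) = (q0, 0, R)  ⊢  110[q0]0 (head at position 3)
Step 4: δ(q0, 0) = (q0, 1, R)  ⊢  1101[q0]□ (head at position 4)
Step 5: δ(q0, □) = (q1, □, L)  ⊢  110[q1]1□ (head at position 3)
Step 6: δ(q1, 1) = (q1, 1, L)  ⊢  11[q1]01□ (head at position 2)
Step 7: δ(q1, 0) = (q1, 0, L)  ⊢  1[q1]101□ (head at position 1)
Head position after 7 steps: 1

Final answer: Position 1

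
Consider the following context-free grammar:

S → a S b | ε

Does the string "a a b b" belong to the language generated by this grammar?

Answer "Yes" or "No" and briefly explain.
A derivation exists: S ⇒ a S b ⇒ a a S b b ⇒ a a b b (using S → a S b twice, then S → ε).

Final answer: Yes - a valid derivation exists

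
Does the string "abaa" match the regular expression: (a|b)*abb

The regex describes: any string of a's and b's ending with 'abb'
No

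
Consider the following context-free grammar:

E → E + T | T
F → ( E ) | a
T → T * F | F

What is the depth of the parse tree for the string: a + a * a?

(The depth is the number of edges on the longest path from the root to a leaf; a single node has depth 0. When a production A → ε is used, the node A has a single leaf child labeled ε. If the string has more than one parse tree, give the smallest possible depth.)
The grammar is unambiguous; the parse tree of a + a * a is:
E → E + T at the root (depth 0).
  Left E (depth 1) → T (2) → F (3) → a (4).
  Right T (depth 1) → T * F; that T (2) → F (3) → a (4); F (2) → a (3).
The longest root-to-leaf paths have 4 edges.
Depth = 4.

Final answer: 4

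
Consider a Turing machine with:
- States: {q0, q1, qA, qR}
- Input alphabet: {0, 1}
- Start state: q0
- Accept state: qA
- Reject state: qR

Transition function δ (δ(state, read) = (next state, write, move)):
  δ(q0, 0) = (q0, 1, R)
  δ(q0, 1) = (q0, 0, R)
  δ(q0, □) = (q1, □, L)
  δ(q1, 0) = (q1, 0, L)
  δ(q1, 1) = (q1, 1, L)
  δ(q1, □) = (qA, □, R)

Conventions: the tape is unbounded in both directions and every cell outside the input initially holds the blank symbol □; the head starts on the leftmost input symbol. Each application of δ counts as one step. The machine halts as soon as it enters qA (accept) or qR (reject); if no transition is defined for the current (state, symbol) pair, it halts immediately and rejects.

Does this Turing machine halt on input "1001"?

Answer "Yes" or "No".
Step 0: [q0]1001 (head at position 0)
Step 1: δ(q0, 1) = (q0, 0, R)  ⊢  0[q0]001 (head at position 1)
Step 2: δ(q0, 0) = (q0, 1, R)  ⊢  01[q0]01 (head at position 2)
Step 3: δ(q0, 0) = (q0, 1, R)  ⊢  011[q0]1 (head at position 3)
Step 4: δ(q0, 1) = (q0, 0, R)  ⊢  0110[q0]□ (head at position 4)
Step 5: δ(q0, □) = (q1, □, L)  ⊢  011[q1]0□ (head at position 3)
Step 6: δ(q1, 0) = (q1, 0, L)  ⊢  01[q1]10□ (head at position 2)
Step 7: δ(q1, 1) = (q1, 1, L)  ⊢  0[q1]110□ (head at position 1)
Step 8: δ(q1, 1) = (q1, 1, L)  ⊢  [q1]0110□ (head at position 0)
Step 9: δ(q1, 0) = (q1, 0, L)  ⊢  [q1]□0110□ (head at position -1)
Step 10: δ(q1, □) = (qA, □, R)  ⊢  □[qA]0110□ (head at position 0)
The machine is in qA, so it halts and accepts.
It halts after 10 steps.

Final answer: Yes - halts after 10 steps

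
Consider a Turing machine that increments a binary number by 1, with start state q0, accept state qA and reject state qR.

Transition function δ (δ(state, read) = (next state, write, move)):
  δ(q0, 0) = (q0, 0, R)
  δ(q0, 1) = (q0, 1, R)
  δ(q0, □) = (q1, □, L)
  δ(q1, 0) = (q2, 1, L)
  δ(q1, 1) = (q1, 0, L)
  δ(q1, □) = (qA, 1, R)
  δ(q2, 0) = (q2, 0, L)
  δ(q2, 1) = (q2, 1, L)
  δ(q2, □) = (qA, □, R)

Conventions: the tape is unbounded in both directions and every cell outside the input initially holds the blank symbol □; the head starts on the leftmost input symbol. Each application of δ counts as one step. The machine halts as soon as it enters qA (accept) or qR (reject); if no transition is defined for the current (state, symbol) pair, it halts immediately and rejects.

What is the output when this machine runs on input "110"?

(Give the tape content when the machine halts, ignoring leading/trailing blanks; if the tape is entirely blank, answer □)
Step 0: [q0]110 (head at position 0)
Step 1: δ(q0, 1) = (q0, 1, R)  ⊢  1[q0]10 (head at position 1)
Step 2: δ(q0, 1) = (q0, 1, R)  ⊢  11[q0]0 (head at position 2)
Step 3: δ(q0, 0) = (q0, 0, R)  ⊢  110[q0]□ (head at position 3)
Step 4: δ(q0, □) = (q1, □, L)  ⊢  11[q1]0□ (head at position 2)
Step 5: δ(q1, 0) = (q2, 1, L)  ⊢  1[q2]11□ (head at position 1)
Step 6: δ(q2, 1) = (q2, 1, L)  ⊢  [q2]111□ (head at position 0)
Step 7: δ(q2, 1) = (q2, 1, L)  ⊢  [q2]□111□ (head at position -1)
Step 8: δ(q2, □) = (qA, □, R)  ⊢  □[qA]111□ (head at position 0)
The machine is in qA, so it halts and accepts.
Tape content when halted (ignoring surrounding blanks): 111

Final answer: Output: 111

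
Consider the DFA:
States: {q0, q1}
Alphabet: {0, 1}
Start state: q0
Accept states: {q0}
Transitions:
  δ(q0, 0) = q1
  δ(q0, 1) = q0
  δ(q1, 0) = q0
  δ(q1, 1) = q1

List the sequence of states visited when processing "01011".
Starting at q0
Read '0': q0 -> q1
Read '1': q1 -> q1
Read '0': q1 -> q0
Read '1': q0 -> q0
Read '1': q0 -> q0

Final answer: q0 -> q1 -> q1 -> q0 -> q0 -> q0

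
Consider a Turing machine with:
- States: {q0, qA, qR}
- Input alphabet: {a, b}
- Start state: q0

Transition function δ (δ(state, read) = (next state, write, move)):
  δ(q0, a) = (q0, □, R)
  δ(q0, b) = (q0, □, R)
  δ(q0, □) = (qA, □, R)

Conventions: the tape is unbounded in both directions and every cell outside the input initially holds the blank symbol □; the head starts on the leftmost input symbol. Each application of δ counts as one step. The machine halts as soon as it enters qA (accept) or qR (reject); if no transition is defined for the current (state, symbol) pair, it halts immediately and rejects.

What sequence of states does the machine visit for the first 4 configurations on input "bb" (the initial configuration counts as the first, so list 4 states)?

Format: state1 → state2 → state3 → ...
Step 0: [q0]bb (head at position 0)
Step 1: δ(q0, b) = (q0, □, R)  ⊢  □[q0]b (head at position 1)
Step 2: δ(q0, b) = (q0, □, R)  ⊢  □□[q0]□ (head at position 2)
Step 3: δ(q0, □) = (qA, □, R)  ⊢  □□□[qA]□ (head at position 3)
Reading off the states of these 4 configurations: q0 → q0 → q0 → qA

Final answer: q0 → q0 → q0 → qA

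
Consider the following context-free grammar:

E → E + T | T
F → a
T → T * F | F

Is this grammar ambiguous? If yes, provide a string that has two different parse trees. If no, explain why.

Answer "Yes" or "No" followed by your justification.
This is the standard stratified expression grammar: '+' is introduced only by the left-recursive rule E → E + T and '*' only by the left-recursive rule T → T * F, with F → a. For any string, the last '+' must be the one produced at the root E (everything after it is a T containing no '+'), and likewise within each T the last '*' is produced at its root. This fixes the parse tree uniquely (left-associative, '*' binding tighter than '+'), so every string has exactly one parse tree.

Final answer: No - the grammar is unambiguous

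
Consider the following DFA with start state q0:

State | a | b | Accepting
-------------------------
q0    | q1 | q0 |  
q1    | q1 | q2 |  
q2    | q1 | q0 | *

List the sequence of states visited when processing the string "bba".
q0 → q0 → q0 → q1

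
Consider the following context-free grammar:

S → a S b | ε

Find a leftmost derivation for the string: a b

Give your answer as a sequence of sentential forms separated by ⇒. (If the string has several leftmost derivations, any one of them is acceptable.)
Start with S.
Step 1: the leftmost non-terminal is S; apply S → a S b:  a S b
Step 2: the leftmost non-terminal is S; apply S → ε:  a b

Final answer: S ⇒ a S b ⇒ a b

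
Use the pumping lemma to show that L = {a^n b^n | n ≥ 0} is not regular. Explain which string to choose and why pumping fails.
Language: L = {a^n b^n | n ≥ 0} (equal numbers of a's followed by b's)
Step 1: Assume for contradiction that L is regular, with pumping length p.
Step 2: Choose s = a^p b^p. Then s ∈ L (it has p a's followed by p b's) and |s| ≥ p.
Step 3: Consider any decomposition s = xyz with |xy| ≤ p and |y| > 0. Since |xy| ≤ p and the first p symbols of s are all a's, y = a^k for some k with 1 ≤ k ≤ p.
Step 4: Pumping up (i = 2): xy²z = a^(p+k) b^p, which has more a's than b's, so xy²z ∉ L.
This contradicts the pumping lemma, so L is not regular.

Final answer: Choose s = a^p b^p. Since |xy| ≤ p, y = a^k with k ≥ 1. Then xy²z = a^(p+k) b^p ∉ L.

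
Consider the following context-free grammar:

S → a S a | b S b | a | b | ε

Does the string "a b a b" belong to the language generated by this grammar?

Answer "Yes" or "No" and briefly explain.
Every production places the same symbol at both ends (or yields a single symbol / ε), so every derived string is a palindrome. a b a b reversed is b a b a ≠ a b a b, so it is not a palindrome and cannot be derived (already the first step fails: the string starts with a but ends with b, so neither S → a S a nor S → b S b fits).

Final answer: No - no valid derivation exists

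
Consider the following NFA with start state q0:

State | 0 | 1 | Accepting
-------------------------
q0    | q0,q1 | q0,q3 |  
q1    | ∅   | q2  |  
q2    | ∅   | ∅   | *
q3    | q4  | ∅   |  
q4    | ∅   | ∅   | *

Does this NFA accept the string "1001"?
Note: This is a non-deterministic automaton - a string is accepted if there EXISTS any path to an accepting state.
Track the set of states the NFA could be in: start {q0}
Read '1': {q0} → {q0, q3}
Read '0': {q0, q3} → {q0, q1, q4}
Read '0': {q0, q1, q4} → {q0, q1}
Read '1': {q0, q1} → {q0, q2, q3}
Final set {q0, q2, q3} contains accepting state(s) {q2} → accepted.

Final answer: Yes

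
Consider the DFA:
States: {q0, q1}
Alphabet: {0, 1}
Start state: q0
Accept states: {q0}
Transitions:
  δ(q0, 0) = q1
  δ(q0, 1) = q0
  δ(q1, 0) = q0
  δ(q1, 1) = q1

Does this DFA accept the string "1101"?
Processing string "1101":
  q0 --1--> q0
  q0 --1--> q0
  q0 --0--> q1
  q1 --1--> q1
Final state: q1
Accept states: {q0}
q1 is not an accept state, so the string is rejected.

Final answer: No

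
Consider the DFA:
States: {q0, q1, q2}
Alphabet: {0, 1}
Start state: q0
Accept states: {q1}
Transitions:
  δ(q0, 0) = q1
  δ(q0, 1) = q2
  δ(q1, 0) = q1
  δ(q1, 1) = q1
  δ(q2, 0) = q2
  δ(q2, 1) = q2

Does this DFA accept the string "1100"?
Processing string "1100":
  q0 --1--> q2
  q2 --1--> q2
  q2 --0--> q2
  q2 --0--> q2
Final state: q2
Accept states: {q1}
q2 is not an accept state, so the string is rejected.

Final answer: No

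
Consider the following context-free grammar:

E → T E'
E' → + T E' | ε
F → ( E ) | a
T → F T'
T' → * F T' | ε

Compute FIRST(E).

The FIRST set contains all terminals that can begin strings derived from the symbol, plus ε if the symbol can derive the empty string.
FIRST(F): F → ( E ) contributes '(' and F → a contributes 'a', so FIRST(F) = {(, a}. F is not nullable.
FIRST(T): T → F T' begins with F, and F is not nullable, so FIRST(T) = FIRST(F) = {(, a}.
FIRST(E): E → T E' begins with T, and T is not nullable, so FIRST(E) = FIRST(T) = {(, a}.

Final answer: {(, a}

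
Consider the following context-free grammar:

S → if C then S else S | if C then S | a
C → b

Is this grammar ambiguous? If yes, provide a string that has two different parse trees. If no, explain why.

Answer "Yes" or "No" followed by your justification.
The 'dangling else' can attach to either if. Two leftmost derivations of  if b then if b then a else a:
  (1) S ⇒ if C then S else S ⇒ if b then S else S ⇒ if b then if C then S else S ⇒ if b then if b then S else S ⇒ if b then if b then a else S ⇒ if b then if b then a else a   (else belongs to the outer if)
  (2) S ⇒ if C then S ⇒ if b then S ⇒ if b then if C then S else S ⇒ if b then if b then S else S ⇒ if b then if b then a else S ⇒ if b then if b then a else a   (else belongs to the inner if)
Two distinct parse trees for the same string, so the grammar is ambiguous.

Final answer: Yes - the string 'if b then if b then a else a' has two distinct leftmost derivations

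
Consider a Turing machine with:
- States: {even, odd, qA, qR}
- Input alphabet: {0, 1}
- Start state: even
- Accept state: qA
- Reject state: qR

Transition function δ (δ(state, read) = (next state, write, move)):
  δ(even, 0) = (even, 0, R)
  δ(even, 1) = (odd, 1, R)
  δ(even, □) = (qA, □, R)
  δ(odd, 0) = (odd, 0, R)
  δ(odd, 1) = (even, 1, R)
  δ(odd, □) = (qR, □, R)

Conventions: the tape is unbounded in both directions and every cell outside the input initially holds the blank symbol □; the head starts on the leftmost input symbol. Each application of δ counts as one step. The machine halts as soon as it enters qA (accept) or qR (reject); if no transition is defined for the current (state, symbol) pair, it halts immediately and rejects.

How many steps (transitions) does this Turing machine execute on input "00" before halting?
Step 0: [even]00 (head at position 0)
Step 1: δ(even, 0) = (even, 0, R)  ⊢  0[even]0 (head at position 1)
Step 2: δ(even, 0) = (even, 0, R)  ⊢  00[even]□ (head at position 2)
Step 3: δ(even, □) = (qA, □, R)  ⊢  00□[qA]□ (head at position 3)
The machine is in qA, so it halts and accepts.
Number of transitions executed: 3.

Final answer: 3 steps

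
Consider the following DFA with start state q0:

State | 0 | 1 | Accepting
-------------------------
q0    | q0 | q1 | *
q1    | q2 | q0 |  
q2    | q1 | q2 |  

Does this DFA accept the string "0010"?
Start in q0.
Read '0': q0 → q0
Read '0': q0 → q0
Read '1': q0 → q1
Read '0': q1 → q2
Final state q2 is not accepting, so the string is rejected.

Final answer: No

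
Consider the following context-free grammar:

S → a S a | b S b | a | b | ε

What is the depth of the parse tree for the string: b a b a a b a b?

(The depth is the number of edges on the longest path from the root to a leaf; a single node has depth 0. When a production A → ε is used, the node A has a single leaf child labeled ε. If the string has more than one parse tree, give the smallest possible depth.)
The string has even length 8, so its (unique) parse tree peels off matching outer symbols: S → b S b, S → a S a, S → b S b, S → a S a, and finally S → ε for the empty middle.
The S nodes are at depths 0..4; the ε leaf under the innermost S is at depth 5 (terminal leaves are at depths 1..4).
Depth = 5.

Final answer: 5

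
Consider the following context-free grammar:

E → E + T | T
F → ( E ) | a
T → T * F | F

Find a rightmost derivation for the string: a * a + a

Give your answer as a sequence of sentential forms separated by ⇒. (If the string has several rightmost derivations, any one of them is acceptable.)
Start with E.
Step 1: the rightmost non-terminal is E; apply E → E + T:  E + T
Step 2: the rightmost non-terminal is T; apply T → F:  E + F
Step 3: the rightmost non-terminal is F; apply F → a:  E + a
Step 4: the rightmost non-terminal is E; apply E → T:  T + a
Step 5: the rightmost non-terminal is T; apply T → T * F:  T * F + a
Step 6: the rightmost non-terminal is F; apply F → a:  T * a + a
Step 7: the rightmost non-terminal is T; apply T → F:  F * a + a
Step 8: the rightmost non-terminal is F; apply F → a:  a * a + a

Final answer: E ⇒ E + T ⇒ E + F ⇒ E + a ⇒ T + a ⇒ T * F + a ⇒ T * a + a ⇒ F * a + a ⇒ a * a + a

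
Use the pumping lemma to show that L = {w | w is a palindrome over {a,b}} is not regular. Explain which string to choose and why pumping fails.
Language: L = {w | w is a palindrome over {a,b}} (strings that read the same forwards and backwards)
Step 1: Assume for contradiction that L is regular, with pumping length p.
Step 2: Choose s = a^p b a^p. Then s ∈ L (it reads the same forwards and backwards) and |s| ≥ p.
Step 3: Consider any decomposition s = xyz with |xy| ≤ p and |y| > 0. Since |xy| ≤ p and the first p symbols of s are all a's, y = a^k for some k with 1 ≤ k ≤ p.
Step 4: Pumping up (i = 2): xy²z = a^(p+k) b a^p. Its reverse is a^p b a^(p+k) ≠ a^(p+k) b a^p (the single b is no longer in the middle), so xy²z is not a palindrome and xy²z ∉ L.
This contradicts the pumping lemma, so L is not regular.

Final answer: Choose s = a^p b a^p. Since |xy| ≤ p, y = a^k with k ≥ 1. Then xy²z = a^(p+k) b a^p is not a palindrome, so ∉ L.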